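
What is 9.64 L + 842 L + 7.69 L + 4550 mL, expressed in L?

863.88 L

In L:
  9.64 L → 9.64
  842 L → 842
  7.69 L → 7.69
  4550 mL = 4550e-3 L = 4.55
Sum: 9.64 + 842 + 7.69 + 4.55 = 863.88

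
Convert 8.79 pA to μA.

0.00000879 μA

pico = 10^-12, micro = 10^-6; factor is 10^-6.
8.79 × 10^-6 = 0.00000879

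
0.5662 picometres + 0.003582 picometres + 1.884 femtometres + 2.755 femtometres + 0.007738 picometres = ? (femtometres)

In femtometres:
  0.5662 picometres = 0.5662 × 10³ femtometres = 566.2
  0.003582 picometres = 0.003582 × 10³ femtometres = 3.582
  1.884 femtometres → 1.884
  2.755 femtometres → 2.755
  0.007738 picometres = 0.007738 × 10³ femtometres = 7.738
Sum: 566.2 + 3.582 + 1.884 + 2.755 + 7.738 = 582.159

582.159 femtometres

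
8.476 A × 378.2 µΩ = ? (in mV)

3.2056232 mV

8.476 × 378.2 × 10^-6 = 3205.6232 × 10^-6 V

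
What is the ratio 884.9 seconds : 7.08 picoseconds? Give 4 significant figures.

125000000000000

(884.9) / (7.08 × 10⁻¹²) = 124.99 × 10¹²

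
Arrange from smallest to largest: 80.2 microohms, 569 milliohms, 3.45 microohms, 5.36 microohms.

3.45 microohms < 5.36 microohms < 80.2 microohms < 569 milliohms

80.2 microohms = 0.0000802 ohms
569 milliohms = 0.569 ohms
3.45 microohms = 0.00000345 ohms
5.36 microohms = 0.00000536 ohms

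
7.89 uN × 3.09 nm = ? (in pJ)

0.0243801 pJ

7.89 × 10^-6 × 3.09 × 10^-9 = 24.3801 × 10^-15 J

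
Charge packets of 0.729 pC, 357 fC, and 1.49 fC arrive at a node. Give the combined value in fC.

In fC:
  0.729 pC = 0.729e3 fC = 729
  357 fC → 357
  1.49 fC → 1.49
Sum: 729 + 357 + 1.49 = 1087.49

1087.49 fC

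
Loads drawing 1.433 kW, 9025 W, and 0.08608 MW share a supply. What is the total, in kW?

In kW:
  1.433 kW → 1.433
  9025 W = 9025e-3 kW = 9.025
  0.08608 MW = 0.08608e3 kW = 86.08
Sum: 1.433 + 9.025 + 86.08 = 96.538

96.538 kW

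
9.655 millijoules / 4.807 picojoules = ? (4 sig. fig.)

2009000000

(9.655 × 10^-3) / (4.807 × 10^-12) = 2.0085 × 10^9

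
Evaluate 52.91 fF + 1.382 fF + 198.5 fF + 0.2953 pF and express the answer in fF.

In fF:
  52.91 fF → 52.91
  1.382 fF → 1.382
  198.5 fF → 198.5
  0.2953 pF = 0.2953 × 10³ fF = 295.3
Sum: 52.91 + 1.382 + 198.5 + 295.3 = 548.092

548.092 fF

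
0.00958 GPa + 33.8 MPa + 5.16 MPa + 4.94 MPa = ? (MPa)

In MPa:
  0.00958 GPa = 0.00958e3 MPa = 9.58
  33.8 MPa → 33.8
  5.16 MPa → 5.16
  4.94 MPa → 4.94
Sum: 9.58 + 33.8 + 5.16 + 4.94 = 53.48

53.48 MPa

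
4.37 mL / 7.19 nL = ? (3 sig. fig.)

(4.37e-3) / (7.19e-9) = 0.6078e6

608000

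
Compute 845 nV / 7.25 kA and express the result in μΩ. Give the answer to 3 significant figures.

(845e-9) / (7.25e3) = 116.55e-12 Ω

0.000117 μΩ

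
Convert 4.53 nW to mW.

nano = 1e-9, milli = 1e-3; factor is 1e-6.
4.53 × 1e-6 = 0.00000453

0.00000453 mW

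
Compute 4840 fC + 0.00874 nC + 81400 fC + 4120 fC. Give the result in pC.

99.1 pC

In pC:
  4840 fC = 4840e-3 pC = 4.84
  0.00874 nC = 0.00874e3 pC = 8.74
  81400 fC = 81400e-3 pC = 81.4
  4120 fC = 4120e-3 pC = 4.12
Sum: 4.84 + 8.74 + 81.4 + 4.12 = 99.1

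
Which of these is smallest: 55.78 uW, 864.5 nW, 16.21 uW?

864.5 nW

55.78 uW = 0.00005578 W
864.5 nW = 0.0000008645 W
16.21 uW = 0.00001621 W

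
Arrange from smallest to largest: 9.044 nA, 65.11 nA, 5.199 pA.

9.044 nA = 0.000000009044 A
65.11 nA = 0.00000006511 A
5.199 pA = 0.000000000005199 A

5.199 pA < 9.044 nA < 65.11 nA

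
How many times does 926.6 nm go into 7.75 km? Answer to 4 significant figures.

8364000000

(7.75 × 10^3) / (926.6 × 10^-9) = 0.0083639 × 10^12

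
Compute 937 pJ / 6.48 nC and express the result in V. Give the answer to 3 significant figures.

(937 × 10^-12) / (6.48 × 10^-9) = 144.6 × 10^-3 V

0.145 V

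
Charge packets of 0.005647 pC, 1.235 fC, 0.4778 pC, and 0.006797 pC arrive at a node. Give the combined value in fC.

491.479 fC

In fC:
  0.005647 pC = 0.005647 × 10^3 fC = 5.647
  1.235 fC → 1.235
  0.4778 pC = 0.4778 × 10^3 fC = 477.8
  0.006797 pC = 0.006797 × 10^3 fC = 6.797
Sum: 5.647 + 1.235 + 477.8 + 6.797 = 491.479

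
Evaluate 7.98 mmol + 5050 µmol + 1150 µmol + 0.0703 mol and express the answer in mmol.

In mmol:
  7.98 mmol → 7.98
  5050 µmol = 5050e-3 mmol = 5.05
  1150 µmol = 1150e-3 mmol = 1.15
  0.0703 mol = 0.0703e3 mmol = 70.3
Sum: 7.98 + 5.05 + 1.15 + 70.3 = 84.48

84.48 mmol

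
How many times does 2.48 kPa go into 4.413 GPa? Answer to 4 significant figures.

1779000

(4.413e9) / (2.48e3) = 1.7794e6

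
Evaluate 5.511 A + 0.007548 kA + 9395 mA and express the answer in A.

In A:
  5.511 A → 5.511
  0.007548 kA = 0.007548 × 10^3 A = 7.548
  9395 mA = 9395 × 10^-3 A = 9.395
Sum: 5.511 + 7.548 + 9.395 = 22.454

22.454 A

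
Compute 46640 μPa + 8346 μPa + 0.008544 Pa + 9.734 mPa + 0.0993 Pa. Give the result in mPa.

172.564 mPa

In mPa:
  46640 μPa = 46640e-3 mPa = 46.64
  8346 μPa = 8346e-3 mPa = 8.346
  0.008544 Pa = 0.008544e3 mPa = 8.544
  9.734 mPa → 9.734
  0.0993 Pa = 0.0993e3 mPa = 99.3
Sum: 46.64 + 8.346 + 8.544 + 9.734 + 99.3 = 172.564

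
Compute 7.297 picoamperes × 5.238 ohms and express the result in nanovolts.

7.297e-12 × 5.238 = 38.221686e-12 V

0.038221686 nanovolts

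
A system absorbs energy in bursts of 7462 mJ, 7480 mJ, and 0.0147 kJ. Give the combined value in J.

29.642 J

In J:
  7462 mJ = 7462 × 10^-3 J = 7.462
  7480 mJ = 7480 × 10^-3 J = 7.48
  0.0147 kJ = 0.0147 × 10^3 J = 14.7
Sum: 7.462 + 7.48 + 14.7 = 29.642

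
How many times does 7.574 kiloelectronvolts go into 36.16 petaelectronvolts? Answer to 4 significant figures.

(36.16e15) / (7.574e3) = 4.7742e12

4774000000000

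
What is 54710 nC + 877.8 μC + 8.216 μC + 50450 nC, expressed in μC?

991.176 μC

In μC:
  54710 nC = 54710 × 10^-3 μC = 54.71
  877.8 μC → 877.8
  8.216 μC → 8.216
  50450 nC = 50450 × 10^-3 μC = 50.45
Sum: 54.71 + 877.8 + 8.216 + 50.45 = 991.176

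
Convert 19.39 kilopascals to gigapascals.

kilo = 10^3, giga = 10^9; factor is 10^-6.
19.39 × 10^-6 = 0.00001939

0.00001939 gigapascals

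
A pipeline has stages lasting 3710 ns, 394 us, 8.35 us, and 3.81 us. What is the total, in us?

In us:
  3710 ns = 3710 × 10⁻³ us = 3.71
  394 us → 394
  8.35 us → 8.35
  3.81 us → 3.81
Sum: 3.71 + 394 + 8.35 + 3.81 = 409.87

409.87 us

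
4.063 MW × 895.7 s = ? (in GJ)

4.063e6 × 895.7 = 3639.2291e6 J

3.6392291 GJ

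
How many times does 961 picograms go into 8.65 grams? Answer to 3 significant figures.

9000000000

(8.65) / (961 × 10⁻¹²) = 0.009001 × 10¹²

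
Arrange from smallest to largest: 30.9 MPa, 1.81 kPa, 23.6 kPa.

1.81 kPa < 23.6 kPa < 30.9 MPa

30.9 MPa = 30900000 Pa
1.81 kPa = 1810 Pa
23.6 kPa = 23600 Pa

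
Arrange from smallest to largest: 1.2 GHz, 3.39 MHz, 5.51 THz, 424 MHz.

1.2 GHz = 1200000000 Hz
3.39 MHz = 3390000 Hz
5.51 THz = 5510000000000 Hz
424 MHz = 424000000 Hz

3.39 MHz < 424 MHz < 1.2 GHz < 5.51 THz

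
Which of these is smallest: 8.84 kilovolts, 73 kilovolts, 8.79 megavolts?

8.84 kilovolts = 8840 volts
73 kilovolts = 73000 volts
8.79 megavolts = 8790000 volts

8.84 kilovolts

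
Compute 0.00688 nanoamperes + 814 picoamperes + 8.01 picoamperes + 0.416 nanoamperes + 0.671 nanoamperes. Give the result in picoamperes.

1915.89 picoamperes

In picoamperes:
  0.00688 nanoamperes = 0.00688e3 picoamperes = 6.88
  814 picoamperes → 814
  8.01 picoamperes → 8.01
  0.416 nanoamperes = 0.416e3 picoamperes = 416
  0.671 nanoamperes = 0.671e3 picoamperes = 671
Sum: 6.88 + 814 + 8.01 + 416 + 671 = 1915.89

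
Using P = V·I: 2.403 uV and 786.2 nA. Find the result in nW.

0.0018892386 nW

2.403e-6 × 786.2e-9 = 1889.2386e-15 W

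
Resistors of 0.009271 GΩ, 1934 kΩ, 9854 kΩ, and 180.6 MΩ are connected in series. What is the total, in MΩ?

201.659 MΩ

In MΩ:
  0.009271 GΩ = 0.009271 × 10^3 MΩ = 9.271
  1934 kΩ = 1934 × 10^-3 MΩ = 1.934
  9854 kΩ = 9854 × 10^-3 MΩ = 9.854
  180.6 MΩ → 180.6
Sum: 9.271 + 1.934 + 9.854 + 180.6 = 201.659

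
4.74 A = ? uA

(no prefix) = 10⁰, micro = 10⁻⁶; factor is 10⁶.
4.74 × 10⁶ = 4740000

4740000 uA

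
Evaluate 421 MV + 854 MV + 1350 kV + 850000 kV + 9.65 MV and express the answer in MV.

2136 MV

In MV:
  421 MV → 421
  854 MV → 854
  1350 kV = 1350 × 10⁻³ MV = 1.35
  850000 kV = 850000 × 10⁻³ MV = 850
  9.65 MV → 9.65
Sum: 421 + 854 + 1.35 + 850 + 9.65 = 2136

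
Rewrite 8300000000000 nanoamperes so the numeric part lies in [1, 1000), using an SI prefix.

8.3 kiloamperes

= 8.3 × 10³ amperes; 10³ is kilo.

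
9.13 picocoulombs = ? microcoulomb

pico = 1e-12, micro = 1e-6; factor is 1e-6.
9.13 × 1e-6 = 0.00000913

0.00000913 microcoulombs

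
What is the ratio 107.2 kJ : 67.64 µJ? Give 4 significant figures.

1585000000

(107.2e3) / (67.64e-6) = 1.5849e9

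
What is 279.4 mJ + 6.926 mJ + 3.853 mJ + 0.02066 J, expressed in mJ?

310.839 mJ

In mJ:
  279.4 mJ → 279.4
  6.926 mJ → 6.926
  3.853 mJ → 3.853
  0.02066 J = 0.02066 × 10^3 mJ = 20.66
Sum: 279.4 + 6.926 + 3.853 + 20.66 = 310.839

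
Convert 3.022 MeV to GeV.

0.003022 GeV

mega = 1e6, giga = 1e9; factor is 1e-3.
3.022 × 1e-3 = 0.003022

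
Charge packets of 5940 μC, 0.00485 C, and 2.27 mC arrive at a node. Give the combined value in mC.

In mC:
  5940 μC = 5940 × 10⁻³ mC = 5.94
  0.00485 C = 0.00485 × 10³ mC = 4.85
  2.27 mC → 2.27
Sum: 5.94 + 4.85 + 2.27 = 13.06

13.06 mC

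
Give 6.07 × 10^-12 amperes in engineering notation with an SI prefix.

= 6.07 × 10^-12 amperes; 10^-12 is pico.

6.07 picoamperes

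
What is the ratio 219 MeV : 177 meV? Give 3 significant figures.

1240000000

(219 × 10⁶) / (177 × 10⁻³) = 1.237 × 10⁹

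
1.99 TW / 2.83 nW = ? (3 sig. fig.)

(1.99 × 10¹²) / (2.83 × 10⁻⁹) = 0.7032 × 10²¹

703000000000000000000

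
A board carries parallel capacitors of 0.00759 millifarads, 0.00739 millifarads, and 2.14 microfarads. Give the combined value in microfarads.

17.12 microfarads

In microfarads:
  0.00759 millifarads = 0.00759 × 10^3 microfarads = 7.59
  0.00739 millifarads = 0.00739 × 10^3 microfarads = 7.39
  2.14 microfarads → 2.14
Sum: 7.59 + 7.39 + 2.14 = 17.12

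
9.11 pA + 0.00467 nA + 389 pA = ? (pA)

In pA:
  9.11 pA → 9.11
  0.00467 nA = 0.00467e3 pA = 4.67
  389 pA → 389
Sum: 9.11 + 4.67 + 389 = 402.78

402.78 pA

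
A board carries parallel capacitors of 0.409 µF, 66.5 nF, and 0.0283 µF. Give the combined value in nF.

503.8 nF

In nF:
  0.409 µF = 0.409e3 nF = 409
  66.5 nF → 66.5
  0.0283 µF = 0.0283e3 nF = 28.3
Sum: 409 + 66.5 + 28.3 = 503.8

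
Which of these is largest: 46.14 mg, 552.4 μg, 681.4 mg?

46.14 mg = 0.04614 g
552.4 μg = 0.0005524 g
681.4 mg = 0.6814 g

681.4 mg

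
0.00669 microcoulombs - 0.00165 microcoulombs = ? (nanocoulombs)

In nanocoulombs:
  0.00669 microcoulombs = 0.00669e3 nanocoulombs = 6.69
  0.00165 microcoulombs = 0.00165e3 nanocoulombs = 1.65
Difference: 6.69 - 1.65 = 5.04

5.04 nanocoulombs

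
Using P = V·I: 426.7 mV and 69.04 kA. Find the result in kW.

426.7 × 10^-3 × 69.04 × 10^3 = 29459.368 W

29.459368 kW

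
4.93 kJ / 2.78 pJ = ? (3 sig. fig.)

(4.93 × 10³) / (2.78 × 10⁻¹²) = 1.773 × 10¹⁵

1770000000000000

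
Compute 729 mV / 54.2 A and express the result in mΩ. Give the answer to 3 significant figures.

(729 × 10^-3) / (54.2) = 13.45 × 10^-3 Ω

13.5 mΩ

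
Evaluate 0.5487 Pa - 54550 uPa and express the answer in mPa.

In mPa:
  0.5487 Pa = 0.5487e3 mPa = 548.7
  54550 uPa = 54550e-3 mPa = 54.55
Difference: 548.7 - 54.55 = 494.15

494.15 mPa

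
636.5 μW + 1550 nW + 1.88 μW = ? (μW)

639.93 μW

In μW:
  636.5 μW → 636.5
  1550 nW = 1550 × 10^-3 μW = 1.55
  1.88 μW → 1.88
Sum: 636.5 + 1.55 + 1.88 = 639.93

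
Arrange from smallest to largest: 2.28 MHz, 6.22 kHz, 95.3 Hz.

2.28 MHz = 2280000 Hz
6.22 kHz = 6220 Hz
95.3 Hz = 95.3 Hz

95.3 Hz < 6.22 kHz < 2.28 MHz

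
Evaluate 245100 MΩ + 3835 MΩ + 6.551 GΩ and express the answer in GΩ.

In GΩ:
  245100 MΩ = 245100 × 10^-3 GΩ = 245.1
  3835 MΩ = 3835 × 10^-3 GΩ = 3.835
  6.551 GΩ → 6.551
Sum: 245.1 + 3.835 + 6.551 = 255.486

255.486 GΩ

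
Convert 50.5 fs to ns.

femto = 10^-15, nano = 10^-9; factor is 10^-6.
50.5 × 10^-6 = 0.0000505

0.0000505 ns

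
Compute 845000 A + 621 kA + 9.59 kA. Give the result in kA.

1475.59 kA

In kA:
  845000 A = 845000 × 10^-3 kA = 845
  621 kA → 621
  9.59 kA → 9.59
Sum: 845 + 621 + 9.59 = 1475.59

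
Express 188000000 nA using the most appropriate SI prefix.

= 188 × 10^-3 A; 10^-3 is milli.

188 mA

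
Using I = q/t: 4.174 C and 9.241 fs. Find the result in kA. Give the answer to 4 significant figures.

(4.174) / (9.241 × 10^-15) = 0.451683 × 10^15 A

451700000000 kA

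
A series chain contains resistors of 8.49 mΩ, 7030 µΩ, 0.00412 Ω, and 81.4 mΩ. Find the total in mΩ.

In mΩ:
  8.49 mΩ → 8.49
  7030 µΩ = 7030e-3 mΩ = 7.03
  0.00412 Ω = 0.00412e3 mΩ = 4.12
  81.4 mΩ → 81.4
Sum: 8.49 + 7.03 + 4.12 + 81.4 = 101.04

101.04 mΩ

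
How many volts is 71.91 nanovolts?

0.00000007191 volts

nano = 10⁻⁹, (no prefix) = 10⁰; factor is 10⁻⁹.
71.91 × 10⁻⁹ = 0.00000007191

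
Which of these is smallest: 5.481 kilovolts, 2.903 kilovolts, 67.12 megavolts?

2.903 kilovolts

5.481 kilovolts = 5481 volts
2.903 kilovolts = 2903 volts
67.12 megavolts = 67120000 volts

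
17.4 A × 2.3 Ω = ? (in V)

40.02 V

17.4 × 2.3 = 40.02 V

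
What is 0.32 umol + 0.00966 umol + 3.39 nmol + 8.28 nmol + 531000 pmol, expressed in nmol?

In nmol:
  0.32 umol = 0.32e3 nmol = 320
  0.00966 umol = 0.00966e3 nmol = 9.66
  3.39 nmol → 3.39
  8.28 nmol → 8.28
  531000 pmol = 531000e-3 nmol = 531
Sum: 320 + 9.66 + 3.39 + 8.28 + 531 = 872.33

872.33 nmol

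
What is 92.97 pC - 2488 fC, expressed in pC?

90.482 pC

In pC:
  92.97 pC → 92.97
  2488 fC = 2488 × 10⁻³ pC = 2.488
Difference: 92.97 - 2.488 = 90.482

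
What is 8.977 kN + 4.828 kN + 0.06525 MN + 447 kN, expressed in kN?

In kN:
  8.977 kN → 8.977
  4.828 kN → 4.828
  0.06525 MN = 0.06525 × 10^3 kN = 65.25
  447 kN → 447
Sum: 8.977 + 4.828 + 65.25 + 447 = 526.055

526.055 kN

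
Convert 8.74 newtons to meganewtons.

0.00000874 meganewtons

(no prefix) = 1e0, mega = 1e6; factor is 1e-6.
8.74 × 1e-6 = 0.00000874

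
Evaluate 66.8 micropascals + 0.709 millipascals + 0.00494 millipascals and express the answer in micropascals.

780.74 micropascals

In micropascals:
  66.8 micropascals → 66.8
  0.709 millipascals = 0.709e3 micropascals = 709
  0.00494 millipascals = 0.00494e3 micropascals = 4.94
Sum: 66.8 + 709 + 4.94 = 780.74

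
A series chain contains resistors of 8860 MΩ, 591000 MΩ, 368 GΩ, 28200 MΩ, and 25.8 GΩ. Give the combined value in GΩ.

In GΩ:
  8860 MΩ = 8860 × 10⁻³ GΩ = 8.86
  591000 MΩ = 591000 × 10⁻³ GΩ = 591
  368 GΩ → 368
  28200 MΩ = 28200 × 10⁻³ GΩ = 28.2
  25.8 GΩ → 25.8
Sum: 8.86 + 591 + 368 + 28.2 + 25.8 = 1021.86

1021.86 GΩ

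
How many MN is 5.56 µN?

0.00000000000556 MN

micro = 1e-6, mega = 1e6; factor is 1e-12.
5.56 × 1e-12 = 0.00000000000556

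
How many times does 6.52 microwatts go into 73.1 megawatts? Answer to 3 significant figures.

(73.1e6) / (6.52e-6) = 11.21e12

11200000000000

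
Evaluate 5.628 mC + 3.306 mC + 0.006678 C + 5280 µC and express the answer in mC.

In mC:
  5.628 mC → 5.628
  3.306 mC → 3.306
  0.006678 C = 0.006678e3 mC = 6.678
  5280 µC = 5280e-3 mC = 5.28
Sum: 5.628 + 3.306 + 6.678 + 5.28 = 20.892

20.892 mC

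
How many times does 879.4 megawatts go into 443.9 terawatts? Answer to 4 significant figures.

(443.9 × 10¹²) / (879.4 × 10⁶) = 0.50478 × 10⁶

504800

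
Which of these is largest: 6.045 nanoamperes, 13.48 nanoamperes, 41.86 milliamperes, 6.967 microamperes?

6.045 nanoamperes = 0.000000006045 amperes
13.48 nanoamperes = 0.00000001348 amperes
41.86 milliamperes = 0.04186 amperes
6.967 microamperes = 0.000006967 amperes

41.86 milliamperes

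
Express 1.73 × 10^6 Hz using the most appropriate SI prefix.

1.73 MHz

= 1.73 × 10^6 Hz; 10^6 is mega.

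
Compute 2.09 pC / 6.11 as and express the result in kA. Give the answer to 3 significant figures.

342 kA

(2.09 × 10⁻¹²) / (6.11 × 10⁻¹⁸) = 0.34206 × 10⁶ A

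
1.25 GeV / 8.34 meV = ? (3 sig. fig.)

(1.25e9) / (8.34e-3) = 0.1499e12

150000000000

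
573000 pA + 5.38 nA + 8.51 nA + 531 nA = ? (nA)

In nA:
  573000 pA = 573000 × 10^-3 nA = 573
  5.38 nA → 5.38
  8.51 nA → 8.51
  531 nA → 531
Sum: 573 + 5.38 + 8.51 + 531 = 1117.89

1117.89 nA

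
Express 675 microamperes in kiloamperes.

micro = 10^-6, kilo = 10^3; factor is 10^-9.
675 × 10^-9 = 0.000000675

0.000000675 kiloamperes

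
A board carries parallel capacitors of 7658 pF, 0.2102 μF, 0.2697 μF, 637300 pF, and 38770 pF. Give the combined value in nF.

In nF:
  7658 pF = 7658 × 10^-3 nF = 7.658
  0.2102 μF = 0.2102 × 10^3 nF = 210.2
  0.2697 μF = 0.2697 × 10^3 nF = 269.7
  637300 pF = 637300 × 10^-3 nF = 637.3
  38770 pF = 38770 × 10^-3 nF = 38.77
Sum: 7.658 + 210.2 + 269.7 + 637.3 + 38.77 = 1163.628

1163.628 nF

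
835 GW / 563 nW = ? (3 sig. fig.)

1480000000000000000

(835e9) / (563e-9) = 1.483e18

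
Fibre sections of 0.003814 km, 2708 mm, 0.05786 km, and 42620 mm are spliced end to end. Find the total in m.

107.002 m

In m:
  0.003814 km = 0.003814 × 10^3 m = 3.814
  2708 mm = 2708 × 10^-3 m = 2.708
  0.05786 km = 0.05786 × 10^3 m = 57.86
  42620 mm = 42620 × 10^-3 m = 42.62
Sum: 3.814 + 2.708 + 57.86 + 42.62 = 107.002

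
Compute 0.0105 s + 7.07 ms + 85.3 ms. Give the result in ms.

In ms:
  0.0105 s = 0.0105e3 ms = 10.5
  7.07 ms → 7.07
  85.3 ms → 85.3
Sum: 10.5 + 7.07 + 85.3 = 102.87

102.87 ms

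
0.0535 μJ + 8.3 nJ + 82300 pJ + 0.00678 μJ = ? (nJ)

150.88 nJ

In nJ:
  0.0535 μJ = 0.0535 × 10³ nJ = 53.5
  8.3 nJ → 8.3
  82300 pJ = 82300 × 10⁻³ nJ = 82.3
  0.00678 μJ = 0.00678 × 10³ nJ = 6.78
Sum: 53.5 + 8.3 + 82.3 + 6.78 = 150.88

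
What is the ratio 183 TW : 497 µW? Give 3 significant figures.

(183 × 10¹²) / (497 × 10⁻⁶) = 0.3682 × 10¹⁸

368000000000000000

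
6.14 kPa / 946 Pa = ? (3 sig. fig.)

6.49

(6.14e3) / (946) = 0.00649e3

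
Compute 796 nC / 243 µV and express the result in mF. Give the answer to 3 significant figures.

(796e-9) / (243e-6) = 3.2757e-3 F

3.28 mF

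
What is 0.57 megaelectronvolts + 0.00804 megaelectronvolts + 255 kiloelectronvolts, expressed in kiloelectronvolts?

833.04 kiloelectronvolts

In kiloelectronvolts:
  0.57 megaelectronvolts = 0.57 × 10^3 kiloelectronvolts = 570
  0.00804 megaelectronvolts = 0.00804 × 10^3 kiloelectronvolts = 8.04
  255 kiloelectronvolts → 255
Sum: 570 + 8.04 + 255 = 833.04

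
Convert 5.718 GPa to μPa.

5718000000000000 μPa

giga = 1e9, micro = 1e-6; factor is 1e15.
5.718 × 1e15 = 5718000000000000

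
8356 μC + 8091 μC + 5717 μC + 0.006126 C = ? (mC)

In mC:
  8356 μC = 8356 × 10⁻³ mC = 8.356
  8091 μC = 8091 × 10⁻³ mC = 8.091
  5717 μC = 5717 × 10⁻³ mC = 5.717
  0.006126 C = 0.006126 × 10³ mC = 6.126
Sum: 8.356 + 8.091 + 5.717 + 6.126 = 28.29

28.29 mC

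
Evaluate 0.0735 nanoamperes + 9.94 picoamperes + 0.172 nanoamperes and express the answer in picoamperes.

255.44 picoamperes

In picoamperes:
  0.0735 nanoamperes = 0.0735 × 10^3 picoamperes = 73.5
  9.94 picoamperes → 9.94
  0.172 nanoamperes = 0.172 × 10^3 picoamperes = 172
Sum: 73.5 + 9.94 + 172 = 255.44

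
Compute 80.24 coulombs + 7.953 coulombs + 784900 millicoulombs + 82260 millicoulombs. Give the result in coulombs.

In coulombs:
  80.24 coulombs → 80.24
  7.953 coulombs → 7.953
  784900 millicoulombs = 784900 × 10⁻³ coulombs = 784.9
  82260 millicoulombs = 82260 × 10⁻³ coulombs = 82.26
Sum: 80.24 + 7.953 + 784.9 + 82.26 = 955.353

955.353 coulombs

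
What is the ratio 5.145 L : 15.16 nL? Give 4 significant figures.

(5.145) / (15.16e-9) = 0.33938e9

339400000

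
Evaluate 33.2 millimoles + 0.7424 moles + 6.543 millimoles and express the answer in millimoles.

In millimoles:
  33.2 millimoles → 33.2
  0.7424 moles = 0.7424 × 10^3 millimoles = 742.4
  6.543 millimoles → 6.543
Sum: 33.2 + 742.4 + 6.543 = 782.143

782.143 millimoles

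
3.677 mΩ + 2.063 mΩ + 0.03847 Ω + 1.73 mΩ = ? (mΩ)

In mΩ:
  3.677 mΩ → 3.677
  2.063 mΩ → 2.063
  0.03847 Ω = 0.03847 × 10^3 mΩ = 38.47
  1.73 mΩ → 1.73
Sum: 3.677 + 2.063 + 38.47 + 1.73 = 45.94

45.94 mΩ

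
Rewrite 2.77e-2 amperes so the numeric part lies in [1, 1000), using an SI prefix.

= 27.7e-3 amperes; 1e-3 is milli.

27.7 milliamperes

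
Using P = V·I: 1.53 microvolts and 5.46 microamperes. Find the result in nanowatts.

0.0083538 nanowatts

1.53 × 10⁻⁶ × 5.46 × 10⁻⁶ = 8.3538 × 10⁻¹² W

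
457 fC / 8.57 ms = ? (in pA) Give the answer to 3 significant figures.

53.3 pA

(457 × 10^-15) / (8.57 × 10^-3) = 53.326 × 10^-12 A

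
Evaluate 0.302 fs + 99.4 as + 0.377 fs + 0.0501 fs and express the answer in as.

In as:
  0.302 fs = 0.302 × 10³ as = 302
  99.4 as → 99.4
  0.377 fs = 0.377 × 10³ as = 377
  0.0501 fs = 0.0501 × 10³ as = 50.1
Sum: 302 + 99.4 + 377 + 50.1 = 828.5

828.5 as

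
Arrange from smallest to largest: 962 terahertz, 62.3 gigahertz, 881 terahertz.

62.3 gigahertz < 881 terahertz < 962 terahertz

962 terahertz = 962000000000000 hertz
62.3 gigahertz = 62300000000 hertz
881 terahertz = 881000000000000 hertz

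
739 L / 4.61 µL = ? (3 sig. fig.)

(739) / (4.61 × 10^-6) = 160.3 × 10^6

160000000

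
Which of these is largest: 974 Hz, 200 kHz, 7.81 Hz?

974 Hz = 974 Hz
200 kHz = 200000 Hz
7.81 Hz = 7.81 Hz

200 kHz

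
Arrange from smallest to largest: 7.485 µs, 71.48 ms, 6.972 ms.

7.485 µs < 6.972 ms < 71.48 ms

7.485 µs = 0.000007485 s
71.48 ms = 0.07148 s
6.972 ms = 0.006972 s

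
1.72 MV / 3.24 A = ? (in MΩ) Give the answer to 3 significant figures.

0.531 MΩ

(1.72 × 10⁶) / (3.24) = 0.53086 × 10⁶ Ω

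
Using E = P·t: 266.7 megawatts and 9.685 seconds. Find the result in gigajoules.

266.7 × 10⁶ × 9.685 = 2582.9895 × 10⁶ J

2.5829895 gigajoules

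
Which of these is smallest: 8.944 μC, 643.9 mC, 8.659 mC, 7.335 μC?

7.335 μC

8.944 μC = 0.000008944 C
643.9 mC = 0.6439 C
8.659 mC = 0.008659 C
7.335 μC = 0.000007335 C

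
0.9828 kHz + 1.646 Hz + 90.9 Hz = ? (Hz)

In Hz:
  0.9828 kHz = 0.9828e3 Hz = 982.8
  1.646 Hz → 1.646
  90.9 Hz → 90.9
Sum: 982.8 + 1.646 + 90.9 = 1075.346

1075.346 Hz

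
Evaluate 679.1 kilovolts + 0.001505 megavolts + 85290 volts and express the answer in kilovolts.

In kilovolts:
  679.1 kilovolts → 679.1
  0.001505 megavolts = 0.001505 × 10^3 kilovolts = 1.505
  85290 volts = 85290 × 10^-3 kilovolts = 85.29
Sum: 679.1 + 1.505 + 85.29 = 765.895

765.895 kilovolts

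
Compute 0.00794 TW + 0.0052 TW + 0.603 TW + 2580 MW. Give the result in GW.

In GW:
  0.00794 TW = 0.00794e3 GW = 7.94
  0.0052 TW = 0.0052e3 GW = 5.2
  0.603 TW = 0.603e3 GW = 603
  2580 MW = 2580e-3 GW = 2.58
Sum: 7.94 + 5.2 + 603 + 2.58 = 618.72

618.72 GW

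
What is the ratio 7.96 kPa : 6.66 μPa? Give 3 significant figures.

1200000000

(7.96 × 10^3) / (6.66 × 10^-6) = 1.195 × 10^9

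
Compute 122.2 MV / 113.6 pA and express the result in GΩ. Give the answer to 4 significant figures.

(122.2 × 10⁶) / (113.6 × 10⁻¹²) = 1.0757 × 10¹⁸ Ω

1076000000 GΩ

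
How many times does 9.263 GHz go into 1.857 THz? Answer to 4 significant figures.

(1.857 × 10¹²) / (9.263 × 10⁹) = 0.20048 × 10³

200.5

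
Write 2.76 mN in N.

milli = 1e-3, (no prefix) = 1e0; factor is 1e-3.
2.76 × 1e-3 = 0.00276

0.00276 N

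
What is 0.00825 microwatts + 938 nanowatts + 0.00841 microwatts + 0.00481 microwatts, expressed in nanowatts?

In nanowatts:
  0.00825 microwatts = 0.00825 × 10^3 nanowatts = 8.25
  938 nanowatts → 938
  0.00841 microwatts = 0.00841 × 10^3 nanowatts = 8.41
  0.00481 microwatts = 0.00481 × 10^3 nanowatts = 4.81
Sum: 8.25 + 938 + 8.41 + 4.81 = 959.47

959.47 nanowatts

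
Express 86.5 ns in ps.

86500 ps

nano = 10^-9, pico = 10^-12; factor is 10^3.
86.5 × 10^3 = 86500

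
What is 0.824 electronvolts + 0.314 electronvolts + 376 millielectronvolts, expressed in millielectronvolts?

1514 millielectronvolts

In millielectronvolts:
  0.824 electronvolts = 0.824 × 10³ millielectronvolts = 824
  0.314 electronvolts = 0.314 × 10³ millielectronvolts = 314
  376 millielectronvolts → 376
Sum: 824 + 314 + 376 = 1514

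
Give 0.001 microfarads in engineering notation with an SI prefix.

= 1 × 10⁻⁹ farads; 10⁻⁹ is nano.

1 nanofarad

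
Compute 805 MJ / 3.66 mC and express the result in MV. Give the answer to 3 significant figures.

(805e6) / (3.66e-3) = 219.95e9 V

220000 MV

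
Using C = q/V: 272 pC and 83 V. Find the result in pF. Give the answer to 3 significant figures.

3.28 pF

(272 × 10^-12) / (83) = 3.2771 × 10^-12 F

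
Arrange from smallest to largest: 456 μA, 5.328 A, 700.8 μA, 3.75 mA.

456 μA = 0.000456 A
5.328 A = 5.328 A
700.8 μA = 0.0007008 A
3.75 mA = 0.00375 A

456 μA < 700.8 μA < 3.75 mA < 5.328 A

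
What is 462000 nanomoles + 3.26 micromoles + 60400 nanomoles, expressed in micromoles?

525.66 micromoles

In micromoles:
  462000 nanomoles = 462000 × 10⁻³ micromoles = 462
  3.26 micromoles → 3.26
  60400 nanomoles = 60400 × 10⁻³ micromoles = 60.4
Sum: 462 + 3.26 + 60.4 = 525.66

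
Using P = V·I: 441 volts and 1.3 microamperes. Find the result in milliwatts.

0.5733 milliwatts

441 × 1.3e-6 = 573.3e-6 W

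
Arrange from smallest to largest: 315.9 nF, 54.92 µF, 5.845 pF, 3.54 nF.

315.9 nF = 0.0000003159 F
54.92 µF = 0.00005492 F
5.845 pF = 0.000000000005845 F
3.54 nF = 0.00000000354 F

5.845 pF < 3.54 nF < 315.9 nF < 54.92 µF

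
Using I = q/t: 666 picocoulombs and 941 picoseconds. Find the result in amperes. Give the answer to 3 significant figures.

0.708 amperes

(666 × 10⁻¹²) / (941 × 10⁻¹²) = 0.70776 A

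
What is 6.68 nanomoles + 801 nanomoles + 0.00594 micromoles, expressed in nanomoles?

813.62 nanomoles

In nanomoles:
  6.68 nanomoles → 6.68
  801 nanomoles → 801
  0.00594 micromoles = 0.00594 × 10³ nanomoles = 5.94
Sum: 6.68 + 801 + 5.94 = 813.62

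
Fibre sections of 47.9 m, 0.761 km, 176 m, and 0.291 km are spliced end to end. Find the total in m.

1275.9 m

In m:
  47.9 m → 47.9
  0.761 km = 0.761e3 m = 761
  176 m → 176
  0.291 km = 0.291e3 m = 291
Sum: 47.9 + 761 + 176 + 291 = 1275.9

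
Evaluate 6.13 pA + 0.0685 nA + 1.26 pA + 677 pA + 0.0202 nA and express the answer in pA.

773.09 pA

In pA:
  6.13 pA → 6.13
  0.0685 nA = 0.0685e3 pA = 68.5
  1.26 pA → 1.26
  677 pA → 677
  0.0202 nA = 0.0202e3 pA = 20.2
Sum: 6.13 + 68.5 + 1.26 + 677 + 20.2 = 773.09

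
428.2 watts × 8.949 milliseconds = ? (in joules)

428.2 × 8.949 × 10⁻³ = 3831.9618 × 10⁻³ J

3.8319618 joules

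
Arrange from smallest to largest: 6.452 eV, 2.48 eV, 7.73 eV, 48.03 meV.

6.452 eV = 6.452 eV
2.48 eV = 2.48 eV
7.73 eV = 7.73 eV
48.03 meV = 0.04803 eV

48.03 meV < 2.48 eV < 6.452 eV < 7.73 eV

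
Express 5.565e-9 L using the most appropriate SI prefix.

5.565 nL

= 5.565e-9 L; 1e-9 is nano.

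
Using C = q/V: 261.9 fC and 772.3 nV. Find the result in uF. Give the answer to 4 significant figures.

0.3391 uF

(261.9e-15) / (772.3e-9) = 0.339117e-6 F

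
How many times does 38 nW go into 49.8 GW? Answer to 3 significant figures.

(49.8e9) / (38e-9) = 1.311e18

1310000000000000000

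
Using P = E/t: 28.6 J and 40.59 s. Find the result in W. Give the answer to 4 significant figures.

0.7046 W

(28.6) / (40.59) = 0.704607 W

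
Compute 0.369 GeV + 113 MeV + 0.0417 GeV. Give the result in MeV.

523.7 MeV

In MeV:
  0.369 GeV = 0.369 × 10^3 MeV = 369
  113 MeV → 113
  0.0417 GeV = 0.0417 × 10^3 MeV = 41.7
Sum: 369 + 113 + 41.7 = 523.7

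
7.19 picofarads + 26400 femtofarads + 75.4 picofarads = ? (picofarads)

In picofarads:
  7.19 picofarads → 7.19
  26400 femtofarads = 26400 × 10⁻³ picofarads = 26.4
  75.4 picofarads → 75.4
Sum: 7.19 + 26.4 + 75.4 = 108.99

108.99 picofarads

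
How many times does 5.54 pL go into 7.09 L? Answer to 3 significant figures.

(7.09) / (5.54 × 10⁻¹²) = 1.28 × 10¹²

1280000000000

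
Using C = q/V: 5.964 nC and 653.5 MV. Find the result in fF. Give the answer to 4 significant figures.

0.009126 fF

(5.964e-9) / (653.5e6) = 0.00912624e-15 F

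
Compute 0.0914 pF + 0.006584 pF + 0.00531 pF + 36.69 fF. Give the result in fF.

In fF:
  0.0914 pF = 0.0914 × 10³ fF = 91.4
  0.006584 pF = 0.006584 × 10³ fF = 6.584
  0.00531 pF = 0.00531 × 10³ fF = 5.31
  36.69 fF → 36.69
Sum: 91.4 + 6.584 + 5.31 + 36.69 = 139.984

139.984 fF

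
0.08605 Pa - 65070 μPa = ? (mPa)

In mPa:
  0.08605 Pa = 0.08605 × 10^3 mPa = 86.05
  65070 μPa = 65070 × 10^-3 mPa = 65.07
Difference: 86.05 - 65.07 = 20.98

20.98 mPa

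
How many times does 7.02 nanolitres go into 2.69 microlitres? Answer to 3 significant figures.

383

(2.69e-6) / (7.02e-9) = 0.3832e3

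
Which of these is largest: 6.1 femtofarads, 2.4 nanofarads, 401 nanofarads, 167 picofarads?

6.1 femtofarads = 0.0000000000000061 farads
2.4 nanofarads = 0.0000000024 farads
401 nanofarads = 0.000000401 farads
167 picofarads = 0.000000000167 farads

401 nanofarads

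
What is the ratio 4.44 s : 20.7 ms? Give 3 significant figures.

214

(4.44) / (20.7 × 10^-3) = 0.2145 × 10^3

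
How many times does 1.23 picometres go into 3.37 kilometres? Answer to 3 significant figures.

2740000000000000

(3.37 × 10³) / (1.23 × 10⁻¹²) = 2.74 × 10¹⁵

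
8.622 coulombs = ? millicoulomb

(no prefix) = 10⁰, milli = 10⁻³; factor is 10³.
8.622 × 10³ = 8622

8622 millicoulombs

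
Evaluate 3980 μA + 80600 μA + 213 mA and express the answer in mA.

297.58 mA

In mA:
  3980 μA = 3980e-3 mA = 3.98
  80600 μA = 80600e-3 mA = 80.6
  213 mA → 213
Sum: 3.98 + 80.6 + 213 = 297.58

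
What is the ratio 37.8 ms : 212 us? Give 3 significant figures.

(37.8e-3) / (212e-6) = 0.1783e3

178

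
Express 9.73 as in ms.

atto = 10^-18, milli = 10^-3; factor is 10^-15.
9.73 × 10^-15 = 0.00000000000000973

0.00000000000000973 ms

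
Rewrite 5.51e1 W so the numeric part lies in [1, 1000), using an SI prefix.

= 55.1 W; mantissa already in [1, 1000).

55.1 W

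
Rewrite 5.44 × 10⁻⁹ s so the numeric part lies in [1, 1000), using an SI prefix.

5.44 ns

= 5.44 × 10⁻⁹ s; 10⁻⁹ is nano.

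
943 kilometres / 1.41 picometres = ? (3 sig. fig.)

669000000000000000

(943e3) / (1.41e-12) = 668.8e15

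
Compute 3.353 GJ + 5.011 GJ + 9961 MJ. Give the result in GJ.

In GJ:
  3.353 GJ → 3.353
  5.011 GJ → 5.011
  9961 MJ = 9961 × 10^-3 GJ = 9.961
Sum: 3.353 + 5.011 + 9.961 = 18.325

18.325 GJ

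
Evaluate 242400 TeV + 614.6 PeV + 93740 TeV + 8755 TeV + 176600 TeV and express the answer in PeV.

In PeV:
  242400 TeV = 242400e-3 PeV = 242.4
  614.6 PeV → 614.6
  93740 TeV = 93740e-3 PeV = 93.74
  8755 TeV = 8755e-3 PeV = 8.755
  176600 TeV = 176600e-3 PeV = 176.6
Sum: 242.4 + 614.6 + 93.74 + 8.755 + 176.6 = 1136.095

1136.095 PeV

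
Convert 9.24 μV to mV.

0.00924 mV

micro = 1e-6, milli = 1e-3; factor is 1e-3.
9.24 × 1e-3 = 0.00924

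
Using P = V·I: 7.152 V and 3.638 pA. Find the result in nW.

0.026018976 nW

7.152 × 3.638 × 10⁻¹² = 26.018976 × 10⁻¹² W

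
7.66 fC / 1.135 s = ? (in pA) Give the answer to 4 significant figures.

0.006749 pA

(7.66 × 10^-15) / (1.135) = 6.7489 × 10^-15 A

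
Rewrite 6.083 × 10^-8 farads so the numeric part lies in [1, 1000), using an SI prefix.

60.83 nanofarads

= 60.83 × 10^-9 farads; 10^-9 is nano.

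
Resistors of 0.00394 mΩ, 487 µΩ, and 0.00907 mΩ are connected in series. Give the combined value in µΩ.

500.01 µΩ

In µΩ:
  0.00394 mΩ = 0.00394 × 10^3 µΩ = 3.94
  487 µΩ → 487
  0.00907 mΩ = 0.00907 × 10^3 µΩ = 9.07
Sum: 3.94 + 487 + 9.07 = 500.01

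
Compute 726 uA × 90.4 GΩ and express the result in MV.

726 × 10⁻⁶ × 90.4 × 10⁹ = 65630.4 × 10³ V

65.6304 MV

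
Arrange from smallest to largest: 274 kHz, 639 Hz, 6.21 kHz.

274 kHz = 274000 Hz
639 Hz = 639 Hz
6.21 kHz = 6210 Hz

639 Hz < 6.21 kHz < 274 kHz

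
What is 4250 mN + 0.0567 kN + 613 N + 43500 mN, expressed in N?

717.45 N

In N:
  4250 mN = 4250e-3 N = 4.25
  0.0567 kN = 0.0567e3 N = 56.7
  613 N → 613
  43500 mN = 43500e-3 N = 43.5
Sum: 4.25 + 56.7 + 613 + 43.5 = 717.45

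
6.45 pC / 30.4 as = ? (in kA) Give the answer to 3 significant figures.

212 kA

(6.45 × 10^-12) / (30.4 × 10^-18) = 0.21217 × 10^6 A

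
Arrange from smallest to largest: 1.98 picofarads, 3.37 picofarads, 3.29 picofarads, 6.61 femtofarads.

1.98 picofarads = 0.00000000000198 farads
3.37 picofarads = 0.00000000000337 farads
3.29 picofarads = 0.00000000000329 farads
6.61 femtofarads = 0.00000000000000661 farads

6.61 femtofarads < 1.98 picofarads < 3.29 picofarads < 3.37 picofarads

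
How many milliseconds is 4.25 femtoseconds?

0.00000000000425 milliseconds

femto = 1e-15, milli = 1e-3; factor is 1e-12.
4.25 × 1e-12 = 0.00000000000425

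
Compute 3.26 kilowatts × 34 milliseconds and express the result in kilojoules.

3.26e3 × 34e-3 = 110.84 J

0.11084 kilojoules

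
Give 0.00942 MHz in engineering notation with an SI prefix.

= 9.42e3 Hz; 1e3 is kilo.

9.42 kHz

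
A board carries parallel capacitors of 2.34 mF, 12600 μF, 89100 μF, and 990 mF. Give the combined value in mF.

1094.04 mF

In mF:
  2.34 mF → 2.34
  12600 μF = 12600 × 10⁻³ mF = 12.6
  89100 μF = 89100 × 10⁻³ mF = 89.1
  990 mF → 990
Sum: 2.34 + 12.6 + 89.1 + 990 = 1094.04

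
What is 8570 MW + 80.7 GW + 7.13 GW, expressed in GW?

96.4 GW

In GW:
  8570 MW = 8570e-3 GW = 8.57
  80.7 GW → 80.7
  7.13 GW → 7.13
Sum: 8.57 + 80.7 + 7.13 = 96.4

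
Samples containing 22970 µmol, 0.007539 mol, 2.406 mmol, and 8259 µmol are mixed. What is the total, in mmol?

41.174 mmol

In mmol:
  22970 µmol = 22970 × 10^-3 mmol = 22.97
  0.007539 mol = 0.007539 × 10^3 mmol = 7.539
  2.406 mmol → 2.406
  8259 µmol = 8259 × 10^-3 mmol = 8.259
Sum: 22.97 + 7.539 + 2.406 + 8.259 = 41.174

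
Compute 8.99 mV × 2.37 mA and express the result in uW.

8.99 × 10^-3 × 2.37 × 10^-3 = 21.3063 × 10^-6 W

21.3063 uW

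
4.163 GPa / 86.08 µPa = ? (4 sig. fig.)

(4.163 × 10^9) / (86.08 × 10^-6) = 0.048362 × 10^15

48360000000000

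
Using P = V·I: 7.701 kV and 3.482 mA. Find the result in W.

7.701 × 10³ × 3.482 × 10⁻³ = 26.814882 W

26.814882 W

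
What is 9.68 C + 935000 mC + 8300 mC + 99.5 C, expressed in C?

1052.48 C

In C:
  9.68 C → 9.68
  935000 mC = 935000 × 10^-3 C = 935
  8300 mC = 8300 × 10^-3 C = 8.3
  99.5 C → 99.5
Sum: 9.68 + 935 + 8.3 + 99.5 = 1052.48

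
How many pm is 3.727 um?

micro = 10^-6, pico = 10^-12; factor is 10^6.
3.727 × 10^6 = 3727000

3727000 pm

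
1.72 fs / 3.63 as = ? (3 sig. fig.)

(1.72 × 10⁻¹⁵) / (3.63 × 10⁻¹⁸) = 0.4738 × 10³

474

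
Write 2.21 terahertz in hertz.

2210000000000 hertz

tera = 10¹², (no prefix) = 10⁰; factor is 10¹².
2.21 × 10¹² = 2210000000000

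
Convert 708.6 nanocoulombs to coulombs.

nano = 10⁻⁹, (no prefix) = 10⁰; factor is 10⁻⁹.
708.6 × 10⁻⁹ = 0.0000007086

0.0000007086 coulombs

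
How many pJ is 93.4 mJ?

milli = 10⁻³, pico = 10⁻¹²; factor is 10⁹.
93.4 × 10⁹ = 93400000000

93400000000 pJ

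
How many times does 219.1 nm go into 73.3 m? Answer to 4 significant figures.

(73.3) / (219.1e-9) = 0.33455e9

334600000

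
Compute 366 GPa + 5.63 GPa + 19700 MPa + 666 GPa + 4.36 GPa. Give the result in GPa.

In GPa:
  366 GPa → 366
  5.63 GPa → 5.63
  19700 MPa = 19700 × 10^-3 GPa = 19.7
  666 GPa → 666
  4.36 GPa → 4.36
Sum: 366 + 5.63 + 19.7 + 666 + 4.36 = 1061.69

1061.69 GPa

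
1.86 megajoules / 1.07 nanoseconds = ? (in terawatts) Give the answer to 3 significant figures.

(1.86 × 10⁶) / (1.07 × 10⁻⁹) = 1.7383 × 10¹⁵ W

1740 terawatts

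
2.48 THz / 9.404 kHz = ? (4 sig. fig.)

263700000

(2.48 × 10¹²) / (9.404 × 10³) = 0.26372 × 10⁹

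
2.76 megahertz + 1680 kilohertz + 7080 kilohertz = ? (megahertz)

In megahertz:
  2.76 megahertz → 2.76
  1680 kilohertz = 1680e-3 megahertz = 1.68
  7080 kilohertz = 7080e-3 megahertz = 7.08
Sum: 2.76 + 1.68 + 7.08 = 11.52

11.52 megahertz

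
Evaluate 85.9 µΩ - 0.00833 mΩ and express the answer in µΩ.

In µΩ:
  85.9 µΩ → 85.9
  0.00833 mΩ = 0.00833 × 10^3 µΩ = 8.33
Difference: 85.9 - 8.33 = 77.57

77.57 µΩ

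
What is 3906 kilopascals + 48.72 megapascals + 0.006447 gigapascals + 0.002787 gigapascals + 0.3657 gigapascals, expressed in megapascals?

In megapascals:
  3906 kilopascals = 3906e-3 megapascals = 3.906
  48.72 megapascals → 48.72
  0.006447 gigapascals = 0.006447e3 megapascals = 6.447
  0.002787 gigapascals = 0.002787e3 megapascals = 2.787
  0.3657 gigapascals = 0.3657e3 megapascals = 365.7
Sum: 3.906 + 48.72 + 6.447 + 2.787 + 365.7 = 427.56

427.56 megapascals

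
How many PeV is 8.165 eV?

0.000000000000008165 PeV

(no prefix) = 1e0, peta = 1e15; factor is 1e-15.
8.165 × 1e-15 = 0.000000000000008165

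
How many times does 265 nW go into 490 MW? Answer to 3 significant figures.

(490e6) / (265e-9) = 1.849e15

1850000000000000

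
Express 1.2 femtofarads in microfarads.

femto = 10⁻¹⁵, micro = 10⁻⁶; factor is 10⁻⁹.
1.2 × 10⁻⁹ = 0.0000000012

0.0000000012 microfarads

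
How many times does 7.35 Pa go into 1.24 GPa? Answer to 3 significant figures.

169000000

(1.24 × 10^9) / (7.35) = 0.1687 × 10^9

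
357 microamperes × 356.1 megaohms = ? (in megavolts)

357 × 10^-6 × 356.1 × 10^6 = 127127.7 V

0.1271277 megavolts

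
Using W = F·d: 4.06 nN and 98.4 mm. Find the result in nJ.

0.399504 nJ

4.06 × 10^-9 × 98.4 × 10^-3 = 399.504 × 10^-12 J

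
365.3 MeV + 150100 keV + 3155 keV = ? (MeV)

In MeV:
  365.3 MeV → 365.3
  150100 keV = 150100e-3 MeV = 150.1
  3155 keV = 3155e-3 MeV = 3.155
Sum: 365.3 + 150.1 + 3.155 = 518.555

518.555 MeV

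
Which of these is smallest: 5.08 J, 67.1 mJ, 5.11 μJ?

5.11 μJ

5.08 J = 5.08 J
67.1 mJ = 0.0671 J
5.11 μJ = 0.00000511 J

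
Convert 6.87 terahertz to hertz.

6870000000000 hertz

tera = 10¹², (no prefix) = 10⁰; factor is 10¹².
6.87 × 10¹² = 6870000000000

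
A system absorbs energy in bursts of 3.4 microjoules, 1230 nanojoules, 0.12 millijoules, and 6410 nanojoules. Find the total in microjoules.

In microjoules:
  3.4 microjoules → 3.4
  1230 nanojoules = 1230e-3 microjoules = 1.23
  0.12 millijoules = 0.12e3 microjoules = 120
  6410 nanojoules = 6410e-3 microjoules = 6.41
Sum: 3.4 + 1.23 + 120 + 6.41 = 131.04

131.04 microjoules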